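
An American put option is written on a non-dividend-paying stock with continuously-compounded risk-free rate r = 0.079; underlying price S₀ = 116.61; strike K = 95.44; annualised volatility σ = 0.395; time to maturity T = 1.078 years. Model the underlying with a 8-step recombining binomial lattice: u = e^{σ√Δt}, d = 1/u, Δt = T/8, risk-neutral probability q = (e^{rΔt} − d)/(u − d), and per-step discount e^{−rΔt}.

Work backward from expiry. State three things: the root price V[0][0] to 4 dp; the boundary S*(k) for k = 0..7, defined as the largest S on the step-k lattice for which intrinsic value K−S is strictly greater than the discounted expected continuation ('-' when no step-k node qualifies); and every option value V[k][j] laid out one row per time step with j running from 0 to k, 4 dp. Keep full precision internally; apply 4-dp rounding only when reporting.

Δt=0.13475, u=1.15604, d=0.86502, q=0.50059, disc=e^(-rΔt)=0.98941
k=8 terminal: V=max(K-S,0) → 58.8837 46.5854 30.1497 8.1846 0.0000 0.0000 0.0000 0.0000 0.0000
k=7: j=0 S=42.2604 intr=53.1796 cont=52.1690 V=53.1796[EX]; j=1 S=56.4777 intr=38.9623 cont=37.9517 V=38.9623[EX]; j=2 S=75.4780 intr=19.9620 cont=18.9514 V=19.9620[EX]; j=3 S=100.8705 intr=0.0000 cont=4.0442 V=4.0442[hold]; j=4 S=134.8055 intr=0.0000 cont=0.0000 V=0.0000[hold]; j=5 S=180.1570 intr=0.0000 cont=0.0000 V=0.0000[hold]; j=6 S=240.7657 intr=0.0000 cont=0.0000 V=0.0000[hold]; j=7 S=321.7645 intr=0.0000 cont=0.0000 V=0.0000[hold]  S*(7)=75.4780
k=6: j=0 S=48.8546 intr=46.5854 cont=45.5748 V=46.5854[EX]; j=1 S=65.2903 intr=30.1497 cont=29.1391 V=30.1497[EX]; j=2 S=87.2554 intr=8.1846 cont=11.8667 V=11.8667[hold]; j=3 S=116.6100 intr=0.0000 cont=1.9983 V=1.9983[hold]; j=4 S=155.8401 intr=0.0000 cont=0.0000 V=0.0000[hold]; j=5 S=208.2681 intr=0.0000 cont=0.0000 V=0.0000[hold]; j=6 S=278.3340 intr=0.0000 cont=0.0000 V=0.0000[hold]  S*(6)=65.2903
k=5: j=0 S=56.4777 intr=38.9623 cont=37.9517 V=38.9623[EX]; j=1 S=75.4780 intr=19.9620 cont=20.7751 V=20.7751[hold]; j=2 S=100.8705 intr=0.0000 cont=6.8534 V=6.8534[hold]; j=3 S=134.8055 intr=0.0000 cont=0.9874 V=0.9874[hold]; j=4 S=180.1570 intr=0.0000 cont=0.0000 V=0.0000[hold]; j=5 S=240.7657 intr=0.0000 cont=0.0000 V=0.0000[hold]  S*(5)=56.4777
k=4: j=0 S=65.2903 intr=30.1497 cont=29.5418 V=30.1497[EX]; j=1 S=87.2554 intr=8.1846 cont=13.6598 V=13.6598[hold]; j=2 S=116.6100 intr=0.0000 cont=3.8755 V=3.8755[hold]; j=3 S=155.8401 intr=0.0000 cont=0.4879 V=0.4879[hold]; j=4 S=208.2681 intr=0.0000 cont=0.0000 V=0.0000[hold]  S*(4)=65.2903
k=3: j=0 S=75.4780 intr=19.9620 cont=21.6632 V=21.6632[hold]; j=1 S=100.8705 intr=0.0000 cont=8.6691 V=8.6691[hold]; j=2 S=134.8055 intr=0.0000 cont=2.1566 V=2.1566[hold]; j=3 S=180.1570 intr=0.0000 cont=0.2411 V=0.2411[hold]  S*(3)=-
k=2: j=0 S=87.2554 intr=8.1846 cont=14.9980 V=14.9980[hold]; j=1 S=116.6100 intr=0.0000 cont=5.3517 V=5.3517[hold]; j=2 S=155.8401 intr=0.0000 cont=1.1850 V=1.1850[hold]  S*(2)=-
k=1: j=0 S=100.8705 intr=0.0000 cont=10.0615 V=10.0615[hold]; j=1 S=134.8055 intr=0.0000 cont=3.2313 V=3.2313[hold]  S*(1)=-
k=0: j=0 S=116.6100 intr=0.0000 cont=6.5721 V=6.5721[hold]  S*(0)=-

price = 6.5721
boundary = - - - - 65.2903 56.4777 65.2903 75.4780
tree:
6.5721
10.0615 3.2313
14.9980 5.3517 1.1850
21.6632 8.6691 2.1566 0.2411
30.1497 13.6598 3.8755 0.4879 0.0000
38.9623 20.7751 6.8534 0.9874 0.0000 0.0000
46.5854 30.1497 11.8667 1.9983 0.0000 0.0000 0.0000
53.1796 38.9623 19.9620 4.0442 0.0000 0.0000 0.0000 0.0000
58.8837 46.5854 30.1497 8.1846 0.0000 0.0000 0.0000 0.0000 0.0000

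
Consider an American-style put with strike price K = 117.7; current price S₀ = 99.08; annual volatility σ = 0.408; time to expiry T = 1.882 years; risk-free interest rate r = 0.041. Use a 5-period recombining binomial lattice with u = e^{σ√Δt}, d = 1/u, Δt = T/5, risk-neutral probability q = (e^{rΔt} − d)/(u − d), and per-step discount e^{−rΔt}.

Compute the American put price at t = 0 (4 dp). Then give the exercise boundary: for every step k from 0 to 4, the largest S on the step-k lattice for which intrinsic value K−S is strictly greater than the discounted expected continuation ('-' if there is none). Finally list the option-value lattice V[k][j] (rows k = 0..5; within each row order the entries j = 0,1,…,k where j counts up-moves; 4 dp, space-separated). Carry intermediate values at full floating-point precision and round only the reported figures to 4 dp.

Δt=0.37640  u=1.28443  d=0.77856  q=0.46849  discount=0.98469
step 5 (expiry): payoffs max(K−S,0) = 89.3576 70.9420 40.5606 0.0000 0.0000 0.0000
step 4: (k=4,j=0): S=36.4038, (K−S)⁺=81.2962, hold=79.4938 ⇒ V=81.2962 exercise | (k=4,j=1): S=60.0573, (K−S)⁺=57.6427, hold=55.8402 ⇒ V=57.6427 exercise | (k=4,j=2): S=99.0800, (K−S)⁺=18.6200, hold=21.2283 ⇒ V=21.2283 continue | (k=4,j=3): S=163.4579, (K−S)⁺=0.0000, hold=0.0000 ⇒ V=0.0000 continue | (k=4,j=4): S=269.6657, (K−S)⁺=0.0000, hold=0.0000 ⇒ V=0.0000 continue  boundary S*=60.0573
step 3: (k=3,j=0): S=46.7580, (K−S)⁺=70.9420, hold=69.1395 ⇒ V=70.9420 exercise | (k=3,j=1): S=77.1394, (K−S)⁺=40.5606, hold=39.9614 ⇒ V=40.5606 exercise | (k=3,j=2): S=127.2612, (K−S)⁺=0.0000, hold=11.1103 ⇒ V=11.1103 continue | (k=3,j=3): S=209.9500, (K−S)⁺=0.0000, hold=0.0000 ⇒ V=0.0000 continue  boundary S*=77.1394
step 2: (k=2,j=0): S=60.0573, (K−S)⁺=57.6427, hold=55.8402 ⇒ V=57.6427 exercise | (k=2,j=1): S=99.0800, (K−S)⁺=18.6200, hold=26.3536 ⇒ V=26.3536 continue | (k=2,j=2): S=163.4579, (K−S)⁺=0.0000, hold=5.8148 ⇒ V=5.8148 continue  boundary S*=60.0573
step 1: (k=1,j=0): S=77.1394, (K−S)⁺=40.5606, hold=42.3258 ⇒ V=42.3258 continue | (k=1,j=1): S=127.2612, (K−S)⁺=0.0000, hold=16.4752 ⇒ V=16.4752 continue  boundary S*=-
step 0: (k=0,j=0): S=99.0800, (K−S)⁺=18.6200, hold=29.7523 ⇒ V=29.7523 continue  boundary S*=-

price = 29.7523
boundary = - - 60.0573 77.1394 60.0573
tree:
29.7523
42.3258 16.4752
57.6427 26.3536 5.8148
70.9420 40.5606 11.1103 0.0000
81.2962 57.6427 21.2283 0.0000 0.0000
89.3576 70.9420 40.5606 0.0000 0.0000 0.0000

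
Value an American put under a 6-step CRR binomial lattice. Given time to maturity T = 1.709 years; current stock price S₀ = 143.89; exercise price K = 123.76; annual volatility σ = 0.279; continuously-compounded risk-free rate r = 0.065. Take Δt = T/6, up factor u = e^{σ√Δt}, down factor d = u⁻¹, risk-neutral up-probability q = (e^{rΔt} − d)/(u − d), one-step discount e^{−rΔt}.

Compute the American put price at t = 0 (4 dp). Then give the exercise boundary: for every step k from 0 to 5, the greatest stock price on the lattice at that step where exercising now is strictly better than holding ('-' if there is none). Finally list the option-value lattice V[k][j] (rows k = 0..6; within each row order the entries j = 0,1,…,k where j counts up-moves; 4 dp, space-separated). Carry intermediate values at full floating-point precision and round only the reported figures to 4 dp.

price = 7.4294
boundary = - - - 92.0511 79.3162 92.0511
tree:
7.4294
12.4693 3.1404
20.2794 5.8568 0.7979
31.7089 10.6746 1.7124 0.0000
44.4438 18.8422 3.6752 0.0000 0.0000
55.4169 31.7089 7.8879 0.0000 0.0000 0.0000
64.8719 44.4438 16.9293 0.0000 0.0000 0.0000 0.0000

Δt=0.28483  u=1.16056  d=0.86165  q=0.52536  discount=0.98166
step 6 (expiry): payoffs max(K−S,0) = 64.8719 44.4438 16.9293 0.0000 0.0000 0.0000 0.0000
step 5: (k=5,j=0): S=68.3431, (K−S)⁺=55.4169, hold=53.1467 ⇒ V=55.4169 exercise | (k=5,j=1): S=92.0511, (K−S)⁺=31.7089, hold=29.4386 ⇒ V=31.7089 exercise | (k=5,j=2): S=123.9834, (K−S)⁺=0.0000, hold=7.8879 ⇒ V=7.8879 continue | (k=5,j=3): S=166.9928, (K−S)⁺=0.0000, hold=0.0000 ⇒ V=0.0000 continue | (k=5,j=4): S=224.9221, (K−S)⁺=0.0000, hold=0.0000 ⇒ V=0.0000 continue | (k=5,j=5): S=302.9469, (K−S)⁺=0.0000, hold=0.0000 ⇒ V=0.0000 continue  boundary S*=92.0511
step 4: (k=4,j=0): S=79.3162, (K−S)⁺=44.4438, hold=42.1736 ⇒ V=44.4438 exercise | (k=4,j=1): S=106.8307, (K−S)⁺=16.9293, hold=18.8422 ⇒ V=18.8422 continue | (k=4,j=2): S=143.8900, (K−S)⁺=0.0000, hold=3.6752 ⇒ V=3.6752 continue | (k=4,j=3): S=193.8050, (K−S)⁺=0.0000, hold=0.0000 ⇒ V=0.0000 continue | (k=4,j=4): S=261.0354, (K−S)⁺=0.0000, hold=0.0000 ⇒ V=0.0000 continue  boundary S*=79.3162
step 3: (k=3,j=0): S=92.0511, (K−S)⁺=31.7089, hold=30.4252 ⇒ V=31.7089 exercise | (k=3,j=1): S=123.9834, (K−S)⁺=0.0000, hold=10.6746 ⇒ V=10.6746 continue | (k=3,j=2): S=166.9928, (K−S)⁺=0.0000, hold=1.7124 ⇒ V=1.7124 continue | (k=3,j=3): S=224.9221, (K−S)⁺=0.0000, hold=0.0000 ⇒ V=0.0000 continue  boundary S*=92.0511
step 2: (k=2,j=0): S=106.8307, (K−S)⁺=16.9293, hold=20.2794 ⇒ V=20.2794 continue | (k=2,j=1): S=143.8900, (K−S)⁺=0.0000, hold=5.8568 ⇒ V=5.8568 continue | (k=2,j=2): S=193.8050, (K−S)⁺=0.0000, hold=0.7979 ⇒ V=0.7979 continue  boundary S*=-
step 1: (k=1,j=0): S=123.9834, (K−S)⁺=0.0000, hold=12.4693 ⇒ V=12.4693 continue | (k=1,j=1): S=166.9928, (K−S)⁺=0.0000, hold=3.1404 ⇒ V=3.1404 continue  boundary S*=-
step 0: (k=0,j=0): S=143.8900, (K−S)⁺=0.0000, hold=7.4294 ⇒ V=7.4294 continue  boundary S*=-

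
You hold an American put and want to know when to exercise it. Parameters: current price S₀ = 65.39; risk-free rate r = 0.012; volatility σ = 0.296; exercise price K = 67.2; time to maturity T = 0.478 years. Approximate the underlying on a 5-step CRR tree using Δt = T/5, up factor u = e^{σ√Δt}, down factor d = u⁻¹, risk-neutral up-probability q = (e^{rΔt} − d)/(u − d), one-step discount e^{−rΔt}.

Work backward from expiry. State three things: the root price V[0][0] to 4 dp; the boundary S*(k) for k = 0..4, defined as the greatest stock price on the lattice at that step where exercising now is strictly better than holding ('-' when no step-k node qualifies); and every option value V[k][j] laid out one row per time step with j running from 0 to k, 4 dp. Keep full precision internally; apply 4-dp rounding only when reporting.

params: Δt=0.09560 u=1.09584 d=0.91254 q=0.48340 e^(-rΔt)=0.99885
t_5 payoffs: 25.8214 17.5099 7.5289 0.0000 0.0000 0.0000
t_4: node(4,0) S=45.3443 payoff=21.8557 vs cont=21.7786 → 21.8557 [stop]  node(4,1) S=54.4524 payoff=12.7476 vs cont=12.6705 → 12.7476 [stop]  node(4,2) S=65.3900 payoff=1.8100 vs cont=3.8850 → 3.8850 [wait]  node(4,3) S=78.5245 payoff=0.0000 vs cont=0.0000 → 0.0000 [wait]  node(4,4) S=94.2974 payoff=0.0000 vs cont=0.0000 → 0.0000 [wait]  ⇒ S*(4)=54.4524
t_3: node(3,0) S=49.6901 payoff=17.5099 vs cont=17.4328 → 17.5099 [stop]  node(3,1) S=59.6711 payoff=7.5289 vs cont=8.4537 → 8.4537 [wait]  node(3,2) S=71.6570 payoff=0.0000 vs cont=2.0047 → 2.0047 [wait]  node(3,3) S=86.0503 payoff=0.0000 vs cont=0.0000 → 0.0000 [wait]  ⇒ S*(3)=49.6901
t_2: node(2,0) S=54.4524 payoff=12.7476 vs cont=13.1171 → 13.1171 [wait]  node(2,1) S=65.3900 payoff=1.8100 vs cont=5.3301 → 5.3301 [wait]  node(2,2) S=78.5245 payoff=0.0000 vs cont=1.0344 → 1.0344 [wait]  ⇒ S*(2)=-
t_1: node(1,0) S=59.6711 payoff=7.5289 vs cont=9.3422 → 9.3422 [wait]  node(1,1) S=71.6570 payoff=0.0000 vs cont=3.2499 → 3.2499 [wait]  ⇒ S*(1)=-
t_0: node(0,0) S=65.3900 payoff=1.8100 vs cont=6.3898 → 6.3898 [wait]  ⇒ S*(0)=-

price = 6.3898
boundary = - - - 49.6901 54.4524
tree:
6.3898
9.3422 3.2499
13.1171 5.3301 1.0344
17.5099 8.4537 2.0047 0.0000
21.8557 12.7476 3.8850 0.0000 0.0000
25.8214 17.5099 7.5289 0.0000 0.0000 0.0000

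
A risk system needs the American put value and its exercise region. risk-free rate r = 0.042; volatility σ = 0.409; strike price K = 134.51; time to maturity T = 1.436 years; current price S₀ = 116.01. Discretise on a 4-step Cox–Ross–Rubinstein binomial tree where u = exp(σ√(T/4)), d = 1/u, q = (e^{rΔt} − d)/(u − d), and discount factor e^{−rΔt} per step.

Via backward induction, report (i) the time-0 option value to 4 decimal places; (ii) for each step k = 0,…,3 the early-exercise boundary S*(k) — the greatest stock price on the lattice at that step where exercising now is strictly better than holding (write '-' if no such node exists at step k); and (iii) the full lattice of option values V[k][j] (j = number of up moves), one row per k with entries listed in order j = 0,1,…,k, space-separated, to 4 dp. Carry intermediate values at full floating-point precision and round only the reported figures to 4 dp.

price = 31.5894
boundary = - - 71.0624 90.7962
tree:
31.5894
45.7747 16.5975
63.4476 27.3044 5.0474
78.8924 43.7138 9.6632 0.0000
90.9804 63.4476 18.5000 0.0000 0.0000

params: Δt=0.35900 u=1.27770 d=0.78266 q=0.46973 e^(-rΔt)=0.98504
t_4 payoffs: 90.9804 63.4476 18.5000 0.0000 0.0000
t_3: node(3,0) S=55.6176 payoff=78.8924 vs cont=76.8795 → 78.8924 [stop]  node(3,1) S=90.7962 payoff=43.7138 vs cont=41.7009 → 43.7138 [stop]  node(3,2) S=148.2256 payoff=0.0000 vs cont=9.6632 → 9.6632 [wait]  node(3,3) S=241.9795 payoff=0.0000 vs cont=0.0000 → 0.0000 [wait]  ⇒ S*(3)=90.7962
t_2: node(2,0) S=71.0624 payoff=63.4476 vs cont=61.4347 → 63.4476 [stop]  node(2,1) S=116.0100 payoff=18.5000 vs cont=27.3044 → 27.3044 [wait]  node(2,2) S=189.3873 payoff=0.0000 vs cont=5.0474 → 5.0474 [wait]  ⇒ S*(2)=71.0624
t_1: node(1,0) S=90.7962 payoff=43.7138 vs cont=45.7747 → 45.7747 [wait]  node(1,1) S=148.2256 payoff=0.0000 vs cont=16.5975 → 16.5975 [wait]  ⇒ S*(1)=-
t_0: node(0,0) S=116.0100 payoff=18.5000 vs cont=31.5894 → 31.5894 [wait]  ⇒ S*(0)=-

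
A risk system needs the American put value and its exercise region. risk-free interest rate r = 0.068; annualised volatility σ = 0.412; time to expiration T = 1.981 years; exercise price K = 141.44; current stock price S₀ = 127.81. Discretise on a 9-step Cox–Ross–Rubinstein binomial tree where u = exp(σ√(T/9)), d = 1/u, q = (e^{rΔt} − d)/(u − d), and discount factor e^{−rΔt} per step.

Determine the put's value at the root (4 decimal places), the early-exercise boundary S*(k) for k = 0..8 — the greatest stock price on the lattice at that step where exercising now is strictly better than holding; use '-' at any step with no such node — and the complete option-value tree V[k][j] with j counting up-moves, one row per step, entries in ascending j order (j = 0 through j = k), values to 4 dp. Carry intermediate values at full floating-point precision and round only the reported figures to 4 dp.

price = 29.8494
boundary = - - 86.8304 71.5691 86.8304 71.5691 86.8304 71.5691 86.8304
tree:
29.8494
40.9802 19.2092
54.6096 28.0877 10.5807
69.8709 39.8513 16.7363 4.5144
82.4499 54.6096 25.7521 7.8892 1.1488
92.8180 69.8709 38.2987 13.5159 2.2892 0.0000
101.3639 82.4499 54.6096 22.5395 4.5617 0.0000 0.0000
108.4077 92.8180 69.8709 36.1595 9.0900 0.0000 0.0000 0.0000
114.2134 101.3639 82.4499 54.6096 18.1134 0.0000 0.0000 0.0000 0.0000
118.9988 108.4077 92.8180 69.8709 36.0939 0.0000 0.0000 0.0000 0.0000 0.0000

Δt=0.22011, u=1.21324, d=0.82424, q=0.49059, disc=e^(-rΔt)=0.98514
k=9 terminal: V=max(K-S,0) → 118.9988 108.4077 92.8180 69.8709 36.0939 0.0000 0.0000 0.0000 0.0000 0.0000
k=8: j=0 S=27.2266 intr=114.2134 cont=112.1122 V=114.2134[EX]; j=1 S=40.0761 intr=101.3639 cont=99.2626 V=101.3639[EX]; j=2 S=58.9901 intr=82.4499 cont=80.3487 V=82.4499[EX]; j=3 S=86.8304 intr=54.6096 cont=52.5083 V=54.6096[EX]; j=4 S=127.8100 intr=13.6300 cont=18.1134 V=18.1134[hold]; j=5 S=188.1299 intr=0.0000 cont=0.0000 V=0.0000[hold]; j=6 S=276.9177 intr=0.0000 cont=0.0000 V=0.0000[hold]; j=7 S=407.6090 intr=0.0000 cont=0.0000 V=0.0000[hold]; j=8 S=599.9799 intr=0.0000 cont=0.0000 V=0.0000[hold]  S*(8)=86.8304
k=7: j=0 S=33.0323 intr=108.4077 cont=106.3064 V=108.4077[EX]; j=1 S=48.6220 intr=92.8180 cont=90.7168 V=92.8180[EX]; j=2 S=71.5691 intr=69.8709 cont=67.7697 V=69.8709[EX]; j=3 S=105.3461 intr=36.0939 cont=36.1595 V=36.1595[hold]; j=4 S=155.0641 intr=0.0000 cont=9.0900 V=9.0900[hold]; j=5 S=228.2466 intr=0.0000 cont=0.0000 V=0.0000[hold]; j=6 S=335.9675 intr=0.0000 cont=0.0000 V=0.0000[hold]; j=7 S=494.5272 intr=0.0000 cont=0.0000 V=0.0000[hold]  S*(7)=71.5691
k=6: j=0 S=40.0761 intr=101.3639 cont=99.2626 V=101.3639[EX]; j=1 S=58.9901 intr=82.4499 cont=80.3487 V=82.4499[EX]; j=2 S=86.8304 intr=54.6096 cont=52.5400 V=54.6096[EX]; j=3 S=127.8100 intr=13.6300 cont=22.5395 V=22.5395[hold]; j=4 S=188.1299 intr=0.0000 cont=4.5617 V=4.5617[hold]; j=5 S=276.9177 intr=0.0000 cont=0.0000 V=0.0000[hold]; j=6 S=407.6090 intr=0.0000 cont=0.0000 V=0.0000[hold]  S*(6)=86.8304
k=5: j=0 S=48.6220 intr=92.8180 cont=90.7168 V=92.8180[EX]; j=1 S=71.5691 intr=69.8709 cont=67.7697 V=69.8709[EX]; j=2 S=105.3461 intr=36.0939 cont=38.2987 V=38.2987[hold]; j=3 S=155.0641 intr=0.0000 cont=13.5159 V=13.5159[hold]; j=4 S=228.2466 intr=0.0000 cont=2.2892 V=2.2892[hold]; j=5 S=335.9675 intr=0.0000 cont=0.0000 V=0.0000[hold]  S*(5)=71.5691
k=4: j=0 S=58.9901 intr=82.4499 cont=80.3487 V=82.4499[EX]; j=1 S=86.8304 intr=54.6096 cont=53.5739 V=54.6096[EX]; j=2 S=127.8100 intr=13.6300 cont=25.7521 V=25.7521[hold]; j=3 S=188.1299 intr=0.0000 cont=7.8892 V=7.8892[hold]; j=4 S=276.9177 intr=0.0000 cont=1.1488 V=1.1488[hold]  S*(4)=86.8304
k=3: j=0 S=71.5691 intr=69.8709 cont=67.7697 V=69.8709[EX]; j=1 S=105.3461 intr=36.0939 cont=39.8513 V=39.8513[hold]; j=2 S=155.0641 intr=0.0000 cont=16.7363 V=16.7363[hold]; j=3 S=228.2466 intr=0.0000 cont=4.5144 V=4.5144[hold]  S*(3)=71.5691
k=2: j=0 S=86.8304 intr=54.6096 cont=54.3243 V=54.6096[EX]; j=1 S=127.8100 intr=13.6300 cont=28.0877 V=28.0877[hold]; j=2 S=188.1299 intr=0.0000 cont=10.5807 V=10.5807[hold]  S*(2)=86.8304
k=1: j=0 S=105.3461 intr=36.0939 cont=40.9802 V=40.9802[hold]; j=1 S=155.0641 intr=0.0000 cont=19.2092 V=19.2092[hold]  S*(1)=-
k=0: j=0 S=127.8100 intr=13.6300 cont=29.8494 V=29.8494[hold]  S*(0)=-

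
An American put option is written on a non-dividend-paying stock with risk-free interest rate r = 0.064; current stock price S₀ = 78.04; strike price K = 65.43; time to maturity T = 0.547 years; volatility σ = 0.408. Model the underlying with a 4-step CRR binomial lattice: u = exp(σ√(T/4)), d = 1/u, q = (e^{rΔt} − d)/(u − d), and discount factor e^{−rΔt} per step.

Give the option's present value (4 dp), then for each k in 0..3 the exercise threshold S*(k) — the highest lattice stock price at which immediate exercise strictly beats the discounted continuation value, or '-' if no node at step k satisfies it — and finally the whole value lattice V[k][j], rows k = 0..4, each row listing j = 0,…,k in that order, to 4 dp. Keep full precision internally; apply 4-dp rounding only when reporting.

params: Δt=0.13675 u=1.16285 d=0.85995 q=0.49137 e^(-rΔt)=0.99129
t_4 payoffs: 22.7508 7.7179 0.0000 0.0000 0.0000
t_3: node(3,0) S=49.6297 payoff=15.8003 vs cont=15.2301 → 15.8003 [stop]  node(3,1) S=67.1108 payoff=0.0000 vs cont=3.8913 → 3.8913 [wait]  node(3,2) S=90.7491 payoff=0.0000 vs cont=0.0000 → 0.0000 [wait]  node(3,3) S=122.7136 payoff=0.0000 vs cont=0.0000 → 0.0000 [wait]  ⇒ S*(3)=49.6297
t_2: node(2,0) S=57.7121 payoff=7.7179 vs cont=9.8619 → 9.8619 [wait]  node(2,1) S=78.0400 payoff=0.0000 vs cont=1.9620 → 1.9620 [wait]  node(2,2) S=105.5280 payoff=0.0000 vs cont=0.0000 → 0.0000 [wait]  ⇒ S*(2)=-
t_1: node(1,0) S=67.1108 payoff=0.0000 vs cont=5.9280 → 5.9280 [wait]  node(1,1) S=90.7491 payoff=0.0000 vs cont=0.9892 → 0.9892 [wait]  ⇒ S*(1)=-
t_0: node(0,0) S=78.0400 payoff=0.0000 vs cont=3.4707 → 3.4707 [wait]  ⇒ S*(0)=-

price = 3.4707
boundary = - - - 49.6297
tree:
3.4707
5.9280 0.9892
9.8619 1.9620 0.0000
15.8003 3.8913 0.0000 0.0000
22.7508 7.7179 0.0000 0.0000 0.0000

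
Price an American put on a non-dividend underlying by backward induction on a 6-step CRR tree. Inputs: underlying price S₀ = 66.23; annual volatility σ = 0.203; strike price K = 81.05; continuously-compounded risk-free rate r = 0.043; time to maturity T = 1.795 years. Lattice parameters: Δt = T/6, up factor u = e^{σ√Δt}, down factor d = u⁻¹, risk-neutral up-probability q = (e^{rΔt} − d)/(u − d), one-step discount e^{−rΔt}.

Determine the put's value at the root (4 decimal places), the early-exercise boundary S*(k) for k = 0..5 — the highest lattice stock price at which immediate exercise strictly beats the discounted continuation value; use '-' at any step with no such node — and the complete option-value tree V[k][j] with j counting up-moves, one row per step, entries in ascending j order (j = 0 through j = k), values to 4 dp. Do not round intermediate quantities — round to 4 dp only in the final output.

price = 15.0015
boundary = - 59.2698 66.2300 59.2698 66.2300 74.0075
tree:
15.0015
21.7802 9.3673
28.0089 14.8200 4.7693
33.5830 21.7802 8.5793 1.5132
38.5714 28.0089 14.8200 3.2645 0.0000
43.0355 33.5830 21.7802 7.0425 0.0000 0.0000
47.0305 38.5714 28.0089 14.8200 0.0000 0.0000 0.0000

Δt=0.29917, u=1.11743, d=0.89491, q=0.53045, disc=e^(-rΔt)=0.98722
k=6 terminal: V=max(K-S,0) → 47.0305 38.5714 28.0089 14.8200 0.0000 0.0000 0.0000
k=5: j=0 S=38.0145 intr=43.0355 cont=41.9995 V=43.0355[EX]; j=1 S=47.4670 intr=33.5830 cont=32.5471 V=33.5830[EX]; j=2 S=59.2698 intr=21.7802 cont=20.7442 V=21.7802[EX]; j=3 S=74.0075 intr=7.0425 cont=6.8697 V=7.0425[EX]; j=4 S=92.4098 intr=0.0000 cont=0.0000 V=0.0000[hold]; j=5 S=115.3879 intr=0.0000 cont=0.0000 V=0.0000[hold]  S*(5)=74.0075
k=4: j=0 S=42.4786 intr=38.5714 cont=37.5354 V=38.5714[EX]; j=1 S=53.0411 intr=28.0089 cont=26.9729 V=28.0089[EX]; j=2 S=66.2300 intr=14.8200 cont=13.7840 V=14.8200[EX]; j=3 S=82.6984 intr=0.0000 cont=3.2645 V=3.2645[hold]; j=4 S=103.2617 intr=0.0000 cont=0.0000 V=0.0000[hold]  S*(4)=66.2300
k=3: j=0 S=47.4670 intr=33.5830 cont=32.5471 V=33.5830[EX]; j=1 S=59.2698 intr=21.7802 cont=20.7442 V=21.7802[EX]; j=2 S=74.0075 intr=7.0425 cont=8.5793 V=8.5793[hold]; j=3 S=92.4098 intr=0.0000 cont=1.5132 V=1.5132[hold]  S*(3)=59.2698
k=2: j=0 S=53.0411 intr=28.0089 cont=26.9729 V=28.0089[EX]; j=1 S=66.2300 intr=14.8200 cont=14.5888 V=14.8200[EX]; j=2 S=82.6984 intr=0.0000 cont=4.7693 V=4.7693[hold]  S*(2)=66.2300
k=1: j=0 S=59.2698 intr=21.7802 cont=20.7442 V=21.7802[EX]; j=1 S=74.0075 intr=7.0425 cont=9.3673 V=9.3673[hold]  S*(1)=59.2698
k=0: j=0 S=66.2300 intr=14.8200 cont=15.0015 V=15.0015[hold]  S*(0)=-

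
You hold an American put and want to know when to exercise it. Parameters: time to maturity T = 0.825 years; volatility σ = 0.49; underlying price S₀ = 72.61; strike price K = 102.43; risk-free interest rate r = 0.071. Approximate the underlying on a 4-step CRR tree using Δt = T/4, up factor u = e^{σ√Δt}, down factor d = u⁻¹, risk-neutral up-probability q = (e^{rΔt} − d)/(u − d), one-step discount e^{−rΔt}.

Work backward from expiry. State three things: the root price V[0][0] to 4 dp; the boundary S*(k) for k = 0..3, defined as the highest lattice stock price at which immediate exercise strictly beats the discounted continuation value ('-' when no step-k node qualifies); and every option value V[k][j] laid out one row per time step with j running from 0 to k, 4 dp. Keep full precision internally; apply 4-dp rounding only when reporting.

Δt=0.20625  u=1.24924  d=0.80049  q=0.47747  discount=0.98546
step 4 (expiry): payoffs max(K−S,0) = 72.6161 55.9028 29.8200 0.0000 0.0000
step 3: (k=3,j=0): S=37.2446, (K−S)⁺=65.1854, hold=63.6964 ⇒ V=65.1854 exercise | (k=3,j=1): S=58.1235, (K−S)⁺=44.3065, hold=42.8175 ⇒ V=44.3065 exercise | (k=3,j=2): S=90.7070, (K−S)⁺=11.7230, hold=15.3554 ⇒ V=15.3554 continue | (k=3,j=3): S=141.5566, (K−S)⁺=0.0000, hold=0.0000 ⇒ V=0.0000 continue  boundary S*=58.1235
step 2: (k=2,j=0): S=46.5272, (K−S)⁺=55.9028, hold=54.4137 ⇒ V=55.9028 exercise | (k=2,j=1): S=72.6100, (K−S)⁺=29.8200, hold=30.0401 ⇒ V=30.0401 continue | (k=2,j=2): S=113.3145, (K−S)⁺=0.0000, hold=7.9070 ⇒ V=7.9070 continue  boundary S*=46.5272
step 1: (k=1,j=0): S=58.1235, (K−S)⁺=44.3065, hold=42.9210 ⇒ V=44.3065 exercise | (k=1,j=1): S=90.7070, (K−S)⁺=11.7230, hold=19.1892 ⇒ V=19.1892 continue  boundary S*=58.1235
step 0: (k=0,j=0): S=72.6100, (K−S)⁺=29.8200, hold=31.8440 ⇒ V=31.8440 continue  boundary S*=-

price = 31.8440
boundary = - 58.1235 46.5272 58.1235
tree:
31.8440
44.3065 19.1892
55.9028 30.0401 7.9070
65.1854 44.3065 15.3554 0.0000
72.6161 55.9028 29.8200 0.0000 0.0000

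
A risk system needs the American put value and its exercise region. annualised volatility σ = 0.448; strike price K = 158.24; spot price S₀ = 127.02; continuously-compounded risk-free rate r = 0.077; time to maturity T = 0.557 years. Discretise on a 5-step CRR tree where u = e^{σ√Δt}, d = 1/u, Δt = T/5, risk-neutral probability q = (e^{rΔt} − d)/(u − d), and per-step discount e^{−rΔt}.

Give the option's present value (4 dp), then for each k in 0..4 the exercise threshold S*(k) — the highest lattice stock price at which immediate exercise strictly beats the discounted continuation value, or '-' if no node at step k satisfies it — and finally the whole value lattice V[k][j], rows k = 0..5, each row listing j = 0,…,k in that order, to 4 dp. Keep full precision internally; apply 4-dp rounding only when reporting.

Δt=0.11140, u=1.16129, d=0.86111, q=0.49139, disc=e^(-rΔt)=0.99146
k=5 terminal: V=max(K-S,0) → 98.0980 77.1335 48.8612 10.7336 0.0000 0.0000
k=4: j=0 S=69.8420 intr=88.3980 cont=87.0465 V=88.3980[EX]; j=1 S=94.1877 intr=64.0523 cont=62.7007 V=64.0523[EX]; j=2 S=127.0200 intr=31.2200 cont=29.8685 V=31.2200[EX]; j=3 S=171.2971 intr=0.0000 cont=5.4126 V=5.4126[hold]; j=4 S=231.0084 intr=0.0000 cont=0.0000 V=0.0000[hold]  S*(4)=127.0200
k=3: j=0 S=81.1065 intr=77.1335 cont=75.7820 V=77.1335[EX]; j=1 S=109.3788 intr=48.8612 cont=47.5096 V=48.8612[EX]; j=2 S=147.5064 intr=10.7336 cont=18.3802 V=18.3802[hold]; j=3 S=198.9247 intr=0.0000 cont=2.7294 V=2.7294[hold]  S*(3)=109.3788
k=2: j=0 S=94.1877 intr=64.0523 cont=62.7007 V=64.0523[EX]; j=1 S=127.0200 intr=31.2200 cont=33.5938 V=33.5938[hold]; j=2 S=171.2971 intr=0.0000 cont=10.5983 V=10.5983[hold]  S*(2)=94.1877
k=1: j=0 S=109.3788 intr=48.8612 cont=48.6662 V=48.8612[EX]; j=1 S=147.5064 intr=10.7336 cont=22.1037 V=22.1037[hold]  S*(1)=109.3788
k=0: j=0 S=127.0200 intr=31.2200 cont=35.4079 V=35.4079[hold]  S*(0)=-

price = 35.4079
boundary = - 109.3788 94.1877 109.3788 127.0200
tree:
35.4079
48.8612 22.1037
64.0523 33.5938 10.5983
77.1335 48.8612 18.3802 2.7294
88.3980 64.0523 31.2200 5.4126 0.0000
98.0980 77.1335 48.8612 10.7336 0.0000 0.0000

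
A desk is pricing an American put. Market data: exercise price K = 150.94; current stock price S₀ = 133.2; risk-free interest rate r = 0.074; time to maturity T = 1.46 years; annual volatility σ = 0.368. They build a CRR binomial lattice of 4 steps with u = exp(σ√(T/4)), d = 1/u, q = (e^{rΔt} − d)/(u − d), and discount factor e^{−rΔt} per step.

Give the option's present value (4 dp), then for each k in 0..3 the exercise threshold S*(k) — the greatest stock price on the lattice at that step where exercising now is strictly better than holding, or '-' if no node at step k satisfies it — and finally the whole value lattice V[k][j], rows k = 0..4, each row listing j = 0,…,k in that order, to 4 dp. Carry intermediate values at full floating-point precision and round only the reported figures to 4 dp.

price = 28.3467
boundary = - 106.6469 85.3872 106.6469
tree:
28.3467
44.2931 14.2951
65.5528 25.5113 4.1063
82.5745 44.2931 8.5350 0.0000
96.2030 65.5528 17.7400 0.0000 0.0000

Δt=0.36500, u=1.24898, d=0.80065, q=0.50571, disc=e^(-rΔt)=0.97335
k=4 terminal: V=max(K-S,0) → 96.2030 65.5528 17.7400 0.0000 0.0000
k=3: j=0 S=68.3655 intr=82.5745 cont=78.5522 V=82.5745[EX]; j=1 S=106.6469 intr=44.2931 cont=40.2707 V=44.2931[EX]; j=2 S=166.3643 intr=0.0000 cont=8.5350 V=8.5350[hold]; j=3 S=259.5206 intr=0.0000 cont=0.0000 V=0.0000[hold]  S*(3)=106.6469
k=2: j=0 S=85.3872 intr=65.5528 cont=61.5305 V=65.5528[EX]; j=1 S=133.2000 intr=17.7400 cont=25.5113 V=25.5113[hold]; j=2 S=207.7858 intr=0.0000 cont=4.1063 V=4.1063[hold]  S*(2)=85.3872
k=1: j=0 S=106.6469 intr=44.2931 cont=44.0961 V=44.2931[EX]; j=1 S=166.3643 intr=0.0000 cont=14.2951 V=14.2951[hold]  S*(1)=106.6469
k=0: j=0 S=133.2000 intr=17.7400 cont=28.3467 V=28.3467[hold]  S*(0)=-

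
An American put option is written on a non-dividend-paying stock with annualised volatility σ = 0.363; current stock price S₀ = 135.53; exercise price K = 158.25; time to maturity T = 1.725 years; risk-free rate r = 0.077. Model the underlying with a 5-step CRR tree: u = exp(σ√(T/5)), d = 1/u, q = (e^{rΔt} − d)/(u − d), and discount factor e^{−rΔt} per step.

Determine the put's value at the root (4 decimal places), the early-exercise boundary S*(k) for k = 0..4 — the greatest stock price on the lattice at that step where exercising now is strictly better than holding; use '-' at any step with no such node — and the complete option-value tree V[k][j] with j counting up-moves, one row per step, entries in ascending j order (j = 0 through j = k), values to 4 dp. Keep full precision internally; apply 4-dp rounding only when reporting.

price = 31.4111
boundary = - 109.5059 88.4789 109.5059 88.4789
tree:
31.4111
48.7441 16.3876
69.7711 28.7964 5.3099
86.7605 48.7441 11.1181 0.0000
100.4877 69.7711 23.2797 0.0000 0.0000
111.5791 86.7605 48.7441 0.0000 0.0000 0.0000

Δt=0.34500  u=1.23765  d=0.80798  q=0.50955  discount=0.97378
step 5 (expiry): payoffs max(K−S,0) = 111.5791 86.7605 48.7441 0.0000 0.0000 0.0000
step 4: (k=4,j=0): S=57.7623, (K−S)⁺=100.4877, hold=96.3391 ⇒ V=100.4877 exercise | (k=4,j=1): S=88.4789, (K−S)⁺=69.7711, hold=65.6225 ⇒ V=69.7711 exercise | (k=4,j=2): S=135.5300, (K−S)⁺=22.7200, hold=23.2797 ⇒ V=23.2797 continue | (k=4,j=3): S=207.6017, (K−S)⁺=0.0000, hold=0.0000 ⇒ V=0.0000 continue | (k=4,j=4): S=317.9995, (K−S)⁺=0.0000, hold=0.0000 ⇒ V=0.0000 continue  boundary S*=88.4789
step 3: (k=3,j=0): S=71.4895, (K−S)⁺=86.7605, hold=82.6120 ⇒ V=86.7605 exercise | (k=3,j=1): S=109.5059, (K−S)⁺=48.7441, hold=44.8732 ⇒ V=48.7441 exercise | (k=3,j=2): S=167.7387, (K−S)⁺=0.0000, hold=11.1181 ⇒ V=11.1181 continue | (k=3,j=3): S=256.9382, (K−S)⁺=0.0000, hold=0.0000 ⇒ V=0.0000 continue  boundary S*=109.5059
step 2: (k=2,j=0): S=88.4789, (K−S)⁺=69.7711, hold=65.6225 ⇒ V=69.7711 exercise | (k=2,j=1): S=135.5300, (K−S)⁺=22.7200, hold=28.7964 ⇒ V=28.7964 continue | (k=2,j=2): S=207.6017, (K−S)⁺=0.0000, hold=5.3099 ⇒ V=5.3099 continue  boundary S*=88.4789
step 1: (k=1,j=0): S=109.5059, (K−S)⁺=48.7441, hold=47.6106 ⇒ V=48.7441 exercise | (k=1,j=1): S=167.7387, (K−S)⁺=0.0000, hold=16.3876 ⇒ V=16.3876 continue  boundary S*=109.5059
step 0: (k=0,j=0): S=135.5300, (K−S)⁺=22.7200, hold=31.4111 ⇒ V=31.4111 continue  boundary S*=-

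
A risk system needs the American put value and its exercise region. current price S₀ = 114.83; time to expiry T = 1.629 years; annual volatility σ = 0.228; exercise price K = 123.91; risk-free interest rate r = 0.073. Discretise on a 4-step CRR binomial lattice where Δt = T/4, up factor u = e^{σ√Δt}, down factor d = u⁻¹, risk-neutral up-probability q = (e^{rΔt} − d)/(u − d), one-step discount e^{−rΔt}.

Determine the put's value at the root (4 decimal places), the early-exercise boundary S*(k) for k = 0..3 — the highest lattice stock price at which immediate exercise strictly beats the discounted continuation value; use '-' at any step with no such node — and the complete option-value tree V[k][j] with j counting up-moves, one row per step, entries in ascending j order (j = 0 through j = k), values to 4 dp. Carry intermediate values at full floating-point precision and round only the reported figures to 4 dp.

Δt=0.40725  u=1.15662  d=0.86459  q=0.56702  discount=0.97071
step 4 (expiry): payoffs max(K−S,0) = 59.7455 38.0729 9.0800 0.0000 0.0000
step 3: (k=3,j=0): S=74.2138, (K−S)⁺=49.6962, hold=46.0666 ⇒ V=49.6962 exercise | (k=3,j=1): S=99.2808, (K−S)⁺=24.6292, hold=20.9997 ⇒ V=24.6292 exercise | (k=3,j=2): S=132.8145, (K−S)⁺=0.0000, hold=3.8163 ⇒ V=3.8163 continue | (k=3,j=3): S=177.6748, (K−S)⁺=0.0000, hold=0.0000 ⇒ V=0.0000 continue  boundary S*=99.2808
step 2: (k=2,j=0): S=85.8371, (K−S)⁺=38.0729, hold=34.4434 ⇒ V=38.0729 exercise | (k=2,j=1): S=114.8300, (K−S)⁺=9.0800, hold=12.4521 ⇒ V=12.4521 continue | (k=2,j=2): S=153.6158, (K−S)⁺=0.0000, hold=1.6040 ⇒ V=1.6040 continue  boundary S*=85.8371
step 1: (k=1,j=0): S=99.2808, (K−S)⁺=24.6292, hold=22.8558 ⇒ V=24.6292 exercise | (k=1,j=1): S=132.8145, (K−S)⁺=0.0000, hold=6.1165 ⇒ V=6.1165 continue  boundary S*=99.2808
step 0: (k=0,j=0): S=114.8300, (K−S)⁺=9.0800, hold=13.7182 ⇒ V=13.7182 continue  boundary S*=-

price = 13.7182
boundary = - 99.2808 85.8371 99.2808
tree:
13.7182
24.6292 6.1165
38.0729 12.4521 1.6040
49.6962 24.6292 3.8163 0.0000
59.7455 38.0729 9.0800 0.0000 0.0000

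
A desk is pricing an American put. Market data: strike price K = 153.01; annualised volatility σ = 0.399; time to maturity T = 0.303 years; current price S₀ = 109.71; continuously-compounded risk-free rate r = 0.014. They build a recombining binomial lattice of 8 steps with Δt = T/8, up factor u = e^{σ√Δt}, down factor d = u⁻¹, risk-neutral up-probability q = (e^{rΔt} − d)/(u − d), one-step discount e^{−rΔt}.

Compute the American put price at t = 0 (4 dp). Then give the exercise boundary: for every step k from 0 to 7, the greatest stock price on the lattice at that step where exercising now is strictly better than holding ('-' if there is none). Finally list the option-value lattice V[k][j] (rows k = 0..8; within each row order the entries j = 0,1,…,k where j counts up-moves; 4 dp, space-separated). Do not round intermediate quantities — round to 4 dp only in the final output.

params: Δt=0.03787 u=1.08075 d=0.92529 q=0.48401 e^(-rΔt)=0.99947
t_8 payoffs: 94.0635 84.1599 72.5922 59.0811 43.3000 24.8675 3.3380 0.0000 0.0000
t_7: node(7,0) S=63.7061 payoff=89.3039 vs cont=89.2228 → 89.3039 [stop]  node(7,1) S=74.4095 payoff=78.6005 vs cont=78.5194 → 78.6005 [stop]  node(7,2) S=86.9112 payoff=66.0988 vs cont=66.0177 → 66.0988 [stop]  node(7,3) S=101.5132 payoff=51.4968 vs cont=51.4157 → 51.4968 [stop]  node(7,4) S=118.5686 payoff=34.4414 vs cont=34.3603 → 34.4414 [stop]  node(7,5) S=138.4895 payoff=14.5205 vs cont=14.4394 → 14.5205 [stop]  node(7,6) S=161.7574 payoff=0.0000 vs cont=1.7215 → 1.7215 [wait]  node(7,7) S=188.9345 payoff=0.0000 vs cont=0.0000 → 0.0000 [wait]  ⇒ S*(7)=138.4895
t_6: node(6,0) S=68.8501 payoff=84.1599 vs cont=84.0788 → 84.1599 [stop]  node(6,1) S=80.4178 payoff=72.5922 vs cont=72.5111 → 72.5922 [stop]  node(6,2) S=93.9289 payoff=59.0811 vs cont=59.0000 → 59.0811 [stop]  node(6,3) S=109.7100 payoff=43.3000 vs cont=43.2189 → 43.3000 [stop]  node(6,4) S=128.1425 payoff=24.8675 vs cont=24.7863 → 24.8675 [stop]  node(6,5) S=149.6720 payoff=3.3380 vs cont=8.3212 → 8.3212 [wait]  node(6,6) S=174.8186 payoff=0.0000 vs cont=0.8878 → 0.8878 [wait]  ⇒ S*(6)=128.1425
t_5: node(5,0) S=74.4095 payoff=78.6005 vs cont=78.5194 → 78.6005 [stop]  node(5,1) S=86.9112 payoff=66.0988 vs cont=66.0177 → 66.0988 [stop]  node(5,2) S=101.5132 payoff=51.4968 vs cont=51.4157 → 51.4968 [stop]  node(5,3) S=118.5686 payoff=34.4414 vs cont=34.3603 → 34.4414 [stop]  node(5,4) S=138.4895 payoff=14.5205 vs cont=16.8500 → 16.8500 [wait]  node(5,5) S=161.7574 payoff=0.0000 vs cont=4.7209 → 4.7209 [wait]  ⇒ S*(5)=118.5686
t_4: node(4,0) S=80.4178 payoff=72.5922 vs cont=72.5111 → 72.5922 [stop]  node(4,1) S=93.9289 payoff=59.0811 vs cont=59.0000 → 59.0811 [stop]  node(4,2) S=109.7100 payoff=43.3000 vs cont=43.2189 → 43.3000 [stop]  node(4,3) S=128.1425 payoff=24.8675 vs cont=25.9133 → 25.9133 [wait]  node(4,4) S=149.6720 payoff=3.3380 vs cont=10.9736 → 10.9736 [wait]  ⇒ S*(4)=109.7100
t_3: node(3,0) S=86.9112 payoff=66.0988 vs cont=66.0177 → 66.0988 [stop]  node(3,1) S=101.5132 payoff=51.4968 vs cont=51.4157 → 51.4968 [stop]  node(3,2) S=118.5686 payoff=34.4414 vs cont=34.8662 → 34.8662 [wait]  node(3,3) S=138.4895 payoff=14.5205 vs cont=18.6724 → 18.6724 [wait]  ⇒ S*(3)=101.5132
t_2: node(2,0) S=93.9289 payoff=59.0811 vs cont=59.0000 → 59.0811 [stop]  node(2,1) S=109.7100 payoff=43.3000 vs cont=43.4244 → 43.4244 [wait]  node(2,2) S=128.1425 payoff=24.8675 vs cont=27.0139 → 27.0139 [wait]  ⇒ S*(2)=93.9289
t_1: node(1,0) S=101.5132 payoff=51.4968 vs cont=51.4758 → 51.4968 [stop]  node(1,1) S=118.5686 payoff=34.4414 vs cont=35.4628 → 35.4628 [wait]  ⇒ S*(1)=101.5132
t_0: node(0,0) S=109.7100 payoff=43.3000 vs cont=43.7130 → 43.7130 [wait]  ⇒ S*(0)=-

price = 43.7130
boundary = - 101.5132 93.9289 101.5132 109.7100 118.5686 128.1425 138.4895
tree:
43.7130
51.4968 35.4628
59.0811 43.4244 27.0139
66.0988 51.4968 34.8662 18.6724
72.5922 59.0811 43.3000 25.9133 10.9736
78.6005 66.0988 51.4968 34.4414 16.8500 4.7209
84.1599 72.5922 59.0811 43.3000 24.8675 8.3212 0.8878
89.3039 78.6005 66.0988 51.4968 34.4414 14.5205 1.7215 0.0000
94.0635 84.1599 72.5922 59.0811 43.3000 24.8675 3.3380 0.0000 0.0000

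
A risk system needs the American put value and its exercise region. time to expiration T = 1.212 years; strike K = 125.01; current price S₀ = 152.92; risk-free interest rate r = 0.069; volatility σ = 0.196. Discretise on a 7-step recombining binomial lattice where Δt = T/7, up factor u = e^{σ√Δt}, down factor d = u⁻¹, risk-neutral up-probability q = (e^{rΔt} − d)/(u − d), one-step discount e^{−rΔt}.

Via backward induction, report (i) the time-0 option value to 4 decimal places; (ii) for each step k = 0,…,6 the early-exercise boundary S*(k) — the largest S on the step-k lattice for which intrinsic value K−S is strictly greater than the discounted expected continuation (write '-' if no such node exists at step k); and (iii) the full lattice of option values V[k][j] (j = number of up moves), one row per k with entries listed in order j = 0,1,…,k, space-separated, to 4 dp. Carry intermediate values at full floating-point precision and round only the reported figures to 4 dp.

params: Δt=0.17314 u=1.08497 d=0.92168 q=0.55322 e^(-rΔt)=0.98812
t_7 payoffs: 38.6072 23.2993 5.2792 0.0000 0.0000 0.0000 0.0000 0.0000
t_6: node(6,0) S=93.7448 payoff=31.2652 vs cont=29.7806 → 31.2652 [stop]  node(6,1) S=110.3535 payoff=14.6565 vs cont=13.1719 → 14.6565 [stop]  node(6,2) S=129.9048 payoff=0.0000 vs cont=2.3306 → 2.3306 [wait]  node(6,3) S=152.9200 payoff=0.0000 vs cont=0.0000 → 0.0000 [wait]  node(6,4) S=180.0128 payoff=0.0000 vs cont=0.0000 → 0.0000 [wait]  node(6,5) S=211.9056 payoff=0.0000 vs cont=0.0000 → 0.0000 [wait]  node(6,6) S=249.4488 payoff=0.0000 vs cont=0.0000 → 0.0000 [wait]  ⇒ S*(6)=110.3535
t_5: node(5,0) S=101.7107 payoff=23.2993 vs cont=21.8147 → 23.2993 [stop]  node(5,1) S=119.7308 payoff=5.2792 vs cont=7.7445 → 7.7445 [wait]  node(5,2) S=140.9434 payoff=0.0000 vs cont=1.0289 → 1.0289 [wait]  node(5,3) S=165.9143 payoff=0.0000 vs cont=0.0000 → 0.0000 [wait]  node(5,4) S=195.3093 payoff=0.0000 vs cont=0.0000 → 0.0000 [wait]  node(5,5) S=229.9121 payoff=0.0000 vs cont=0.0000 → 0.0000 [wait]  ⇒ S*(5)=101.7107
t_4: node(4,0) S=110.3535 payoff=14.6565 vs cont=14.5195 → 14.6565 [stop]  node(4,1) S=129.9048 payoff=0.0000 vs cont=3.9814 → 3.9814 [wait]  node(4,2) S=152.9200 payoff=0.0000 vs cont=0.4542 → 0.4542 [wait]  node(4,3) S=180.0128 payoff=0.0000 vs cont=0.0000 → 0.0000 [wait]  node(4,4) S=211.9056 payoff=0.0000 vs cont=0.0000 → 0.0000 [wait]  ⇒ S*(4)=110.3535
t_3: node(3,0) S=119.7308 payoff=5.2792 vs cont=8.6469 → 8.6469 [wait]  node(3,1) S=140.9434 payoff=0.0000 vs cont=2.0060 → 2.0060 [wait]  node(3,2) S=165.9143 payoff=0.0000 vs cont=0.2005 → 0.2005 [wait]  node(3,3) S=195.3093 payoff=0.0000 vs cont=0.0000 → 0.0000 [wait]  ⇒ S*(3)=-
t_2: node(2,0) S=129.9048 payoff=0.0000 vs cont=4.9139 → 4.9139 [wait]  node(2,1) S=152.9200 payoff=0.0000 vs cont=0.9952 → 0.9952 [wait]  node(2,2) S=180.0128 payoff=0.0000 vs cont=0.0885 → 0.0885 [wait]  ⇒ S*(2)=-
t_1: node(1,0) S=140.9434 payoff=0.0000 vs cont=2.7134 → 2.7134 [wait]  node(1,1) S=165.9143 payoff=0.0000 vs cont=0.4878 → 0.4878 [wait]  ⇒ S*(1)=-
t_0: node(0,0) S=152.9200 payoff=0.0000 vs cont=1.4645 → 1.4645 [wait]  ⇒ S*(0)=-

price = 1.4645
boundary = - - - - 110.3535 101.7107 110.3535
tree:
1.4645
2.7134 0.4878
4.9139 0.9952 0.0885
8.6469 2.0060 0.2005 0.0000
14.6565 3.9814 0.4542 0.0000 0.0000
23.2993 7.7445 1.0289 0.0000 0.0000 0.0000
31.2652 14.6565 2.3306 0.0000 0.0000 0.0000 0.0000
38.6072 23.2993 5.2792 0.0000 0.0000 0.0000 0.0000 0.0000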